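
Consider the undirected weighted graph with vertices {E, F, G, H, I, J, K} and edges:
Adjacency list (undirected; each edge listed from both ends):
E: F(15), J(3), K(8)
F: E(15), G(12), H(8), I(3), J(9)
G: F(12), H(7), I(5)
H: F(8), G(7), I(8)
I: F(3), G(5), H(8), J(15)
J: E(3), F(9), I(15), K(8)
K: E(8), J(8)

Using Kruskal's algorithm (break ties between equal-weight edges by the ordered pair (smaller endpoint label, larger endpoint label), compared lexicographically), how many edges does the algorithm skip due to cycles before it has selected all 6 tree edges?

3

Kruskal: consider edges lightest-first.
E–J (3): add — endpoints in different components.
F–I (3): add — endpoints in different components.
G–I (5): add — endpoints in different components.
G–H (7): add — endpoints in different components.
E–K (8): add — endpoints in different components.
F–H (8): skip — F and H already connected.
H–I (8): skip — H and I already connected.
J–K (8): skip — J and K already connected.
F–J (9): add — endpoints in different components.
Edges rejected before the tree was complete: 3.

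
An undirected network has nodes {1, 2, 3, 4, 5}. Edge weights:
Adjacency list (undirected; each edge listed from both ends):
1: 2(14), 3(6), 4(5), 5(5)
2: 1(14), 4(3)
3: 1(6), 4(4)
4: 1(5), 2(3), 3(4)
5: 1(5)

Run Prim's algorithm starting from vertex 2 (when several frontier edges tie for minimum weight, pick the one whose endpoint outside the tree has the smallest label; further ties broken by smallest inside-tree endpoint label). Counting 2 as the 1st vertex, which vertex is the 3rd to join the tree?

Grow the tree from 2 using Prim:
Step 1: cheapest edge leaving the tree is 2—4 (3); add 4.
Step 2: cheapest edge leaving the tree is 3—4 (4); add 3.
Step 3: cheapest edge leaving the tree is 1—4 (5); add 1.
Step 4: cheapest edge leaving the tree is 1—5 (5); add 5.
Vertex order: 2, 4, 3, 1, 5. The 3rd vertex is 3.

3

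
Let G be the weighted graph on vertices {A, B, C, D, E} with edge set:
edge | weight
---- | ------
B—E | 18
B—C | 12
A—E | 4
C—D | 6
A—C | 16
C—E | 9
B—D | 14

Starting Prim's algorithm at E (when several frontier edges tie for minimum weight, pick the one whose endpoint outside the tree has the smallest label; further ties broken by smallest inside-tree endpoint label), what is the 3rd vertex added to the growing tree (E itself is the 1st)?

Prim's algorithm from E:
Step 1: frontier [A—E 4, C—E 9, B—E 18] → take A—E (4); add A.
Step 2: frontier [A—C 16, C—E 9, B—E 18] → take C—E (9); add C.
Step 3: frontier [C—D 6, B—C 12, B—E 18] → take C—D (6); add D.
Step 4: frontier [B—C 12, B—D 14, B—E 18] → take B—C (12); add B.
Vertex order: E, A, C, D, B. The 3rd vertex is C.

C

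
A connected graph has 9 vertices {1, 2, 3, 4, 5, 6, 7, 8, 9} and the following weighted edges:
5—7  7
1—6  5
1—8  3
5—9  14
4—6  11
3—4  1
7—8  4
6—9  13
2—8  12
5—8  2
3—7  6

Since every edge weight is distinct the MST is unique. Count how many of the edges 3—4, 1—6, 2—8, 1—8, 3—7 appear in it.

5

Kruskal: consider edges lightest-first.
3—4 (1): add — endpoints in different components.
5—8 (2): add — endpoints in different components.
1—8 (3): add — endpoints in different components.
7—8 (4): add — endpoints in different components.
1—6 (5): add — endpoints in different components.
3—7 (6): add — endpoints in different components.
5—7 (7): skip — 5 and 7 already connected.
4—6 (11): skip — 4 and 6 already connected.
2—8 (12): add — endpoints in different components.
6—9 (13): add — endpoints in different components.
MST edge set: {3—4, 5—8, 1—8, 7—8, 1—6, 3—7, 2—8, 6—9}.
Of the listed edges, {3—4, 1—6, 2—8, 1—8, 3—7} are in the MST → 5.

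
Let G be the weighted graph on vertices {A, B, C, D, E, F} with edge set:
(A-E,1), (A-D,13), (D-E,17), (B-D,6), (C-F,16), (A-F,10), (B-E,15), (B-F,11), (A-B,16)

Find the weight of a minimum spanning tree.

Kruskal: consider edges lightest-first.
A-E (1): add. Components now {A,E} {B} {C} {D} {F}
B-D (6): add. Components now {A,E} {B,D} {C} {F}
A-F (10): add. Components now {A,E,F} {B,D} {C}
B-F (11): add. Components now {A,B,D,E,F} {C}
A-D (13): skip — A and D already connected.
B-E (15): skip — B and E already connected.
A-B (16): skip — A and B already connected.
C-F (16): add. Components now {A,B,C,D,E,F}
MST edges: A-E, B-D, A-F, B-F, C-F; total weight 1+6+10+11+16 = 44.

44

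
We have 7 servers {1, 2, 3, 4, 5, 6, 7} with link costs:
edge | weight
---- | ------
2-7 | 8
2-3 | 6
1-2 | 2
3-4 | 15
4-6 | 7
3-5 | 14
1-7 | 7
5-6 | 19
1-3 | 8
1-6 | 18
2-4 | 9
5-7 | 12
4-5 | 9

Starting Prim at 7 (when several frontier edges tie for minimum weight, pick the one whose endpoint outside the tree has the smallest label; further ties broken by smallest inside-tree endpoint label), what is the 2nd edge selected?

Grow the tree from 7 using Prim:
Step 1: frontier [1-7 7, 2-7 8, 5-7 12] → take 1-7 (7); add 1.
Step 2: frontier [1-2 2, 1-3 8, 1-6 18, 2-7 8, 5-7 12] → take 1-2 (2); add 2.
Step 3: frontier [1-3 8, 1-6 18, 2-3 6, 2-4 9, 5-7 12] → take 2-3 (6); add 3.
Step 4: frontier [1-6 18, 2-4 9, 3-5 14, 3-4 15, 5-7 12] → take 2-4 (9); add 4.
Step 5: frontier [1-6 18, 3-5 14, 4-6 7, 4-5 9, 5-7 12] → take 4-6 (7); add 6.
Step 6: frontier [3-5 14, 4-5 9, 5-6 19, 5-7 12] → take 4-5 (9); add 5.
The 2nd edge added is 1-2.

1-2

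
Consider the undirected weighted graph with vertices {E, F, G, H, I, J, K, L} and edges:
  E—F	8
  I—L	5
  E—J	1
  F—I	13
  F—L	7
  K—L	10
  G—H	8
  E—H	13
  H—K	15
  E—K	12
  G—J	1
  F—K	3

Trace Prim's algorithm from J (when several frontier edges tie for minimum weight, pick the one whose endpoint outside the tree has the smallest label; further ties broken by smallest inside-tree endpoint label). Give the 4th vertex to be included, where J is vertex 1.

Grow the tree from J using Prim:
Step 1: cheapest edge leaving the tree is E—J (1); add E.
Step 2: cheapest edge leaving the tree is G—J (1); add G.
Step 3: cheapest edge leaving the tree is E—F (8); add F.
Step 4: cheapest edge leaving the tree is F—K (3); add K.
Step 5: cheapest edge leaving the tree is F—L (7); add L.
Step 6: cheapest edge leaving the tree is I—L (5); add I.
Step 7: cheapest edge leaving the tree is G—H (8); add H.
Vertex order: J, E, G, F, K, L, I, H. The 4th vertex is F.

F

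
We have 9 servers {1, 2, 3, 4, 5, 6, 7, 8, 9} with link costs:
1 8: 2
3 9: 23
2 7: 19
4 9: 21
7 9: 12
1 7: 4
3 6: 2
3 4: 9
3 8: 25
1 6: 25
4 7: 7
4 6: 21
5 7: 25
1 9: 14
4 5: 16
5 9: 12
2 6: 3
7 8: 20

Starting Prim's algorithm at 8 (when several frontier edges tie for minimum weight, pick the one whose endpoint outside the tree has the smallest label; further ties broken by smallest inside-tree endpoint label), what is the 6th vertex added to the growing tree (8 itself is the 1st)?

Prim's algorithm from 8:
Step 1: cheapest edge leaving the tree is 1 8 (2); add 1.
Step 2: cheapest edge leaving the tree is 1 7 (4); add 7.
Step 3: cheapest edge leaving the tree is 4 7 (7); add 4.
Step 4: cheapest edge leaving the tree is 3 4 (9); add 3.
Step 5: cheapest edge leaving the tree is 3 6 (2); add 6.
Step 6: cheapest edge leaving the tree is 2 6 (3); add 2.
Step 7: cheapest edge leaving the tree is 7 9 (12); add 9.
Step 8: cheapest edge leaving the tree is 5 9 (12); add 5.
Vertex order: 8, 1, 7, 4, 3, 6, 2, 9, 5. The 6th vertex is 6.

6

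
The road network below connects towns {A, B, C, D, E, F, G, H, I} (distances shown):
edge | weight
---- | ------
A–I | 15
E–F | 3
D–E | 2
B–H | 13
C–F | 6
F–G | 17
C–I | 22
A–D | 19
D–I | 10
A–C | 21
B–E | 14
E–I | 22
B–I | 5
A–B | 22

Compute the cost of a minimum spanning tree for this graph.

Prim's algorithm from F:
Step 1: frontier [E–F 3, C–F 6, F–G 17] → take E–F (3); add E.
Step 2: frontier [D–E 2, B–E 14, E–I 22, C–F 6, F–G 17] → take D–E (2); add D.
Step 3: frontier [D–I 10, A–D 19, B–E 14, E–I 22, C–F 6, F–G 17] → take C–F (6); add C.
Step 4: frontier [A–C 21, C–I 22, D–I 10, A–D 19, B–E 14, E–I 22, F–G 17] → take D–I (10); add I.
Step 5: frontier [A–C 21, A–D 19, B–E 14, F–G 17, B–I 5, A–I 15] → take B–I (5); add B.
Step 6: frontier [B–H 13, A–B 22, A–C 21, A–D 19, F–G 17, A–I 15] → take B–H (13); add H.
Step 7: frontier [A–B 22, A–C 21, A–D 19, F–G 17, A–I 15] → take A–I (15); add A.
Step 8: frontier [F–G 17] → take F–G (17); add G.
MST edges: E–F, D–E, C–F, D–I, B–I, B–H, A–I, F–G; total weight 3+2+6+10+5+13+15+17 = 71.

71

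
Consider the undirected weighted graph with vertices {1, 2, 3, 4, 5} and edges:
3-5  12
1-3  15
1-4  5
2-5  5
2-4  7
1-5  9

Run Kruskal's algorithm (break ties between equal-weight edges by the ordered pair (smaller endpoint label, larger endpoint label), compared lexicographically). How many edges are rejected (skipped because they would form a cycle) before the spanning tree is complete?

1

Sort edges by weight, then run Kruskal:
1-4 (5): add — endpoints in different components.
2-5 (5): add — endpoints in different components.
2-4 (7): add — endpoints in different components.
1-5 (9): skip — 1 and 5 already connected.
3-5 (12): add — endpoints in different components.
Edges rejected before the tree was complete: 1.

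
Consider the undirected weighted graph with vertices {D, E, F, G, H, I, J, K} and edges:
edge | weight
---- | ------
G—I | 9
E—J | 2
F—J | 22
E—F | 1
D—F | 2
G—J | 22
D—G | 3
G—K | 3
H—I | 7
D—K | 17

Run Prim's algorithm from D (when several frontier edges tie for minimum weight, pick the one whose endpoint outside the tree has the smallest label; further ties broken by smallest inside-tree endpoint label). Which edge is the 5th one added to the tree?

G-K

Prim's algorithm from D:
Step 1: frontier [D—F 2, D—G 3, D—K 17] → take D—F (2); add F.
Step 2: frontier [D—G 3, D—K 17, E—F 1, F—J 22] → take E—F (1); add E.
Step 3: frontier [D—G 3, D—K 17, E—J 2, F—J 22] → take E—J (2); add J.
Step 4: frontier [D—G 3, D—K 17, G—J 22] → take D—G (3); add G.
Step 5: frontier [D—K 17, G—K 3, G—I 9] → take G—K (3); add K.
Step 6: frontier [G—I 9] → take G—I (9); add I.
Step 7: frontier [H—I 7] → take H—I (7); add H.
The 5th edge added is G—K.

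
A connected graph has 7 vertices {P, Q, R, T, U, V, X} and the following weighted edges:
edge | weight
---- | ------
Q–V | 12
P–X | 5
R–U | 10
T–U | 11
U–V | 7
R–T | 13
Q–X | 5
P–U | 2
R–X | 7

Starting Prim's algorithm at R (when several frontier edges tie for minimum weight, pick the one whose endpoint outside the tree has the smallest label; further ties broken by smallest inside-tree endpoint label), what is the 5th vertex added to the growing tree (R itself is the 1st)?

Q

Prim's algorithm from R:
Step 1: frontier [R–X 7, R–U 10, R–T 13] → take R–X (7); add X.
Step 2: frontier [R–U 10, R–T 13, P–X 5, Q–X 5] → take P–X (5); add P.
Step 3: frontier [P–U 2, R–U 10, R–T 13, Q–X 5] → take P–U (2); add U.
Step 4: frontier [R–T 13, U–V 7, T–U 11, Q–X 5] → take Q–X (5); add Q.
Step 5: frontier [Q–V 12, R–T 13, U–V 7, T–U 11] → take U–V (7); add V.
Step 6: frontier [R–T 13, T–U 11] → take T–U (11); add T.
Vertex order: R, X, P, U, Q, V, T. The 5th vertex is Q.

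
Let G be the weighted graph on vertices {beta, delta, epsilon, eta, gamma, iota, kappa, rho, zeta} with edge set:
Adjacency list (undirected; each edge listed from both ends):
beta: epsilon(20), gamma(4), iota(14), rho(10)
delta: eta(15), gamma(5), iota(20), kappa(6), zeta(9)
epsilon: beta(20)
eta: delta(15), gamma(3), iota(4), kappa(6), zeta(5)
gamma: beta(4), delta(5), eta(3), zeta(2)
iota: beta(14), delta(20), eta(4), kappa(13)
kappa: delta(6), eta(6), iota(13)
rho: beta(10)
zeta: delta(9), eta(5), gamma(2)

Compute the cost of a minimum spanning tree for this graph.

Prim's algorithm from kappa:
Step 1: cheapest edge leaving the tree is delta kappa (6); add delta.
Step 2: cheapest edge leaving the tree is delta gamma (5); add gamma.
Step 3: cheapest edge leaving the tree is gamma zeta (2); add zeta.
Step 4: cheapest edge leaving the tree is eta gamma (3); add eta.
Step 5: cheapest edge leaving the tree is beta gamma (4); add beta.
Step 6: cheapest edge leaving the tree is eta iota (4); add iota.
Step 7: cheapest edge leaving the tree is beta rho (10); add rho.
Step 8: cheapest edge leaving the tree is beta epsilon (20); add epsilon.
MST edges: delta kappa, delta gamma, gamma zeta, eta gamma, beta gamma, eta iota, beta rho, beta epsilon; total weight 6+5+2+3+4+4+10+20 = 54.

54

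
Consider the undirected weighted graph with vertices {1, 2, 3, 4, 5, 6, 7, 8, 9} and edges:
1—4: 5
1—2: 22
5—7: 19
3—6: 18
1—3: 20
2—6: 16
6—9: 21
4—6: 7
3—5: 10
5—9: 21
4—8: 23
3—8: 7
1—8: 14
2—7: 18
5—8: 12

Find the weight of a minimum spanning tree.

Kruskal's algorithm — process edges by increasing weight (ties by edge label):
1—4 (5): add — endpoints in different components.
3—8 (7): add — endpoints in different components.
4—6 (7): add — endpoints in different components.
3—5 (10): add — endpoints in different components.
5—8 (12): skip — 5 and 8 already connected.
1—8 (14): add — endpoints in different components.
2—6 (16): add — endpoints in different components.
2—7 (18): add — endpoints in different components.
3—6 (18): skip — 3 and 6 already connected.
5—7 (19): skip — 5 and 7 already connected.
1—3 (20): skip — 1 and 3 already connected.
5—9 (21): add — endpoints in different components.
MST edges: 1—4, 3—8, 4—6, 3—5, 1—8, 2—6, 2—7, 5—9; total weight 5+7+7+10+14+16+18+21 = 98.

98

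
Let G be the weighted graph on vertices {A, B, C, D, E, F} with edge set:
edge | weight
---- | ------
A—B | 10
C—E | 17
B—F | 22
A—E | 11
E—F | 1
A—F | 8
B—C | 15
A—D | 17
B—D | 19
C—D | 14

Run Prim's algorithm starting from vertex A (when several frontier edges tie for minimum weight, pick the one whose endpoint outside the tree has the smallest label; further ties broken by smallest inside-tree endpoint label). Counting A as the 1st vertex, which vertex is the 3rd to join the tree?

E

Prim, starting at A.
Step 1: frontier [A—F 8, A—B 10, A—E 11, A—D 17] → take A—F (8); add F.
Step 2: frontier [A—B 10, A—E 11, A—D 17, E—F 1, B—F 22] → take E—F (1); add E.
Step 3: frontier [A—B 10, A—D 17, C—E 17, B—F 22] → take A—B (10); add B.
Step 4: frontier [A—D 17, B—C 15, B—D 19, C—E 17] → take B—C (15); add C.
Step 5: frontier [A—D 17, B—D 19, C—D 14] → take C—D (14); add D.
Vertex order: A, F, E, B, C, D. The 3rd vertex is E.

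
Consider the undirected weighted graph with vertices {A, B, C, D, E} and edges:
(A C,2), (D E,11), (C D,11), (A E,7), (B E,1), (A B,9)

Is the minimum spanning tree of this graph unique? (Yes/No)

Kruskal's algorithm — process edges by increasing weight (ties by edge label):
B E (1): add — endpoints in different components.
A C (2): add — endpoints in different components.
A E (7): add — endpoints in different components.
A B (9): skip — A and B already connected.
C D (11): add — endpoints in different components.
Non-tree edge D E has weight 11, equal to the heaviest edge on its tree cycle — swapping gives another MST of the same weight. Not unique.

No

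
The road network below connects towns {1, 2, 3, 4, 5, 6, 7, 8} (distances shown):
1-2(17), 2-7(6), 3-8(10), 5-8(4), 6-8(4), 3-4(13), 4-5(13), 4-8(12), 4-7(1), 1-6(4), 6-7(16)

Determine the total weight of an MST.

Kruskal's algorithm — process edges by increasing weight (ties by edge label):
4-7 (1): add — endpoints in different components.
1-6 (4): add — endpoints in different components.
5-8 (4): add — endpoints in different components.
6-8 (4): add — endpoints in different components.
2-7 (6): add — endpoints in different components.
3-8 (10): add — endpoints in different components.
4-8 (12): add — endpoints in different components.
MST edges: 4-7, 1-6, 5-8, 6-8, 2-7, 3-8, 4-8; total weight 1+4+4+4+6+10+12 = 41.

41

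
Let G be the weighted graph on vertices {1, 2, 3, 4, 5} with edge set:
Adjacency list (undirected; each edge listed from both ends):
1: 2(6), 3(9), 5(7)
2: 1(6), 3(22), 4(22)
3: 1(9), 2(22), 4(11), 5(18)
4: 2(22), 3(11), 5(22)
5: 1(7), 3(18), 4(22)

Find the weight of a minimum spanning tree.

Kruskal's algorithm — process edges by increasing weight (ties by edge label):
1 2 (6): add. Components now {1,2} {3} {4} {5}
1 5 (7): add. Components now {1,2,5} {3} {4}
1 3 (9): add. Components now {1,2,3,5} {4}
3 4 (11): add. Components now {1,2,3,4,5}
MST edges: 1 2, 1 5, 1 3, 3 4; total weight 6+7+9+11 = 33.

33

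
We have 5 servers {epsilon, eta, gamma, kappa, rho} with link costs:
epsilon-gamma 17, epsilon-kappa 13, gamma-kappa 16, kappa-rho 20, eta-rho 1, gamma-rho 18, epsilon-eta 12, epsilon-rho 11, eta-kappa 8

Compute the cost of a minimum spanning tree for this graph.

Kruskal's algorithm — process edges by increasing weight (ties by edge label):
eta-rho (1): add — endpoints in different components.
eta-kappa (8): add — endpoints in different components.
epsilon-rho (11): add — endpoints in different components.
epsilon-eta (12): skip — epsilon and eta already connected.
epsilon-kappa (13): skip — epsilon and kappa already connected.
gamma-kappa (16): add — endpoints in different components.
MST edges: eta-rho, eta-kappa, epsilon-rho, gamma-kappa; total weight 1+8+11+16 = 36.

36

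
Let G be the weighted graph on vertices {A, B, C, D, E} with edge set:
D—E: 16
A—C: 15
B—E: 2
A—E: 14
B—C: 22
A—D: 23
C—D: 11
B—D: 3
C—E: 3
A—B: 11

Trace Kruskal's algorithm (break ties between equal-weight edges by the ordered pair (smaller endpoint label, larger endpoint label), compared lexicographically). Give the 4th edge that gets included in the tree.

Sort edges by weight, then run Kruskal:
B—E (2): add. Components now {A} {B,E} {C} {D}
B—D (3): add. Components now {A} {B,D,E} {C}
C—E (3): add. Components now {A} {B,C,D,E}
A—B (11): add. Components now {A,B,C,D,E}
The 4th edge added is A—B.

A-B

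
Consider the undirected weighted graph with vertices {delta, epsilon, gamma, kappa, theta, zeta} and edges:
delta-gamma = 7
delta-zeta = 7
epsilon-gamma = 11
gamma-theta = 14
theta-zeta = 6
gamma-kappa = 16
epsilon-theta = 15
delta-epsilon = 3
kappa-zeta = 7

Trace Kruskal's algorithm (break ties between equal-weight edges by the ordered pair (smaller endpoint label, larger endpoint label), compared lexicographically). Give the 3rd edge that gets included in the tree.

delta-gamma

Kruskal's algorithm — process edges by increasing weight (ties by edge label):
delta-epsilon (3): add — endpoints in different components.
theta-zeta (6): add — endpoints in different components.
delta-gamma (7): add — endpoints in different components.
delta-zeta (7): add — endpoints in different components.
kappa-zeta (7): add — endpoints in different components.
The 3rd edge added is delta-gamma.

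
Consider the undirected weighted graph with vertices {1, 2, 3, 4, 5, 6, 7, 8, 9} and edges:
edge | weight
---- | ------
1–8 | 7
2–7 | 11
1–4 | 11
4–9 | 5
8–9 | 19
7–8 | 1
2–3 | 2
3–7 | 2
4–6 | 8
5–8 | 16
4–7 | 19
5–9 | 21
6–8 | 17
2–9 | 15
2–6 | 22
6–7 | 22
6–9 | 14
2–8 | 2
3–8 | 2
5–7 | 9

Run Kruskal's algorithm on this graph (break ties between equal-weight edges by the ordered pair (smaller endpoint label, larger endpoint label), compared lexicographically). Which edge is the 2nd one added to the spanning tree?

Sort edges by weight, then run Kruskal:
7–8 (1): add — endpoints in different components.
2–3 (2): add — endpoints in different components.
2–8 (2): add — endpoints in different components.
3–7 (2): skip — 3 and 7 already connected.
3–8 (2): skip — 3 and 8 already connected.
4–9 (5): add — endpoints in different components.
1–8 (7): add — endpoints in different components.
4–6 (8): add — endpoints in different components.
5–7 (9): add — endpoints in different components.
1–4 (11): add — endpoints in different components.
The 2nd edge added is 2–3.

2-3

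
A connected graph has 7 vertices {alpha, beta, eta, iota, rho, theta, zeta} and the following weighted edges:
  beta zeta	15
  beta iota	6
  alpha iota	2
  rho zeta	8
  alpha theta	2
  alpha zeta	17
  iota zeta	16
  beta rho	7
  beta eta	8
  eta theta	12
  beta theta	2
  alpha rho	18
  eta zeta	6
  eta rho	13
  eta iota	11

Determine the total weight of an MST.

27

Grow the tree from beta using Prim:
Step 1: cheapest edge leaving the tree is beta theta (2); add theta.
Step 2: cheapest edge leaving the tree is alpha theta (2); add alpha.
Step 3: cheapest edge leaving the tree is alpha iota (2); add iota.
Step 4: cheapest edge leaving the tree is beta rho (7); add rho.
Step 5: cheapest edge leaving the tree is beta eta (8); add eta.
Step 6: cheapest edge leaving the tree is eta zeta (6); add zeta.
MST edges: beta theta, alpha theta, alpha iota, beta rho, beta eta, eta zeta; total weight 2+2+2+7+8+6 = 27.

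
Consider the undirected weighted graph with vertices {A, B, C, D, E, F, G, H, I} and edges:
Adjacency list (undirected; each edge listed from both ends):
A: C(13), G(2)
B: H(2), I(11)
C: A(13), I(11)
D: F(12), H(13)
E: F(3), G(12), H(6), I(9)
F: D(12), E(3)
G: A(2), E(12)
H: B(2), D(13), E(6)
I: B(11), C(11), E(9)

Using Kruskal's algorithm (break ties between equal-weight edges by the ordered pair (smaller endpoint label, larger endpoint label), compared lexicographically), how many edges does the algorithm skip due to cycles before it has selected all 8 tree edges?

1

Kruskal's algorithm — process edges by increasing weight (ties by edge label):
A G (2): add — endpoints in different components.
B H (2): add — endpoints in different components.
E F (3): add — endpoints in different components.
E H (6): add — endpoints in different components.
E I (9): add — endpoints in different components.
B I (11): skip — B and I already connected.
C I (11): add — endpoints in different components.
D F (12): add — endpoints in different components.
E G (12): add — endpoints in different components.
Edges rejected before the tree was complete: 1.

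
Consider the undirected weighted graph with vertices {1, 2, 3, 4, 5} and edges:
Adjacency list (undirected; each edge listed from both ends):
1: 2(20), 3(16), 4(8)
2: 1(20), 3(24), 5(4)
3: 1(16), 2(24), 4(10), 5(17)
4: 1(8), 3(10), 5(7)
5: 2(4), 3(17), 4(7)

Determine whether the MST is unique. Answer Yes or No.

Kruskal's algorithm — process edges by increasing weight (ties by edge label):
2–5 (4): add — endpoints in different components.
4–5 (7): add — endpoints in different components.
1–4 (8): add — endpoints in different components.
3–4 (10): add — endpoints in different components.
Every non-tree edge has weight strictly greater than the heaviest edge on the tree path between its endpoints, so the MST is unique.

Yes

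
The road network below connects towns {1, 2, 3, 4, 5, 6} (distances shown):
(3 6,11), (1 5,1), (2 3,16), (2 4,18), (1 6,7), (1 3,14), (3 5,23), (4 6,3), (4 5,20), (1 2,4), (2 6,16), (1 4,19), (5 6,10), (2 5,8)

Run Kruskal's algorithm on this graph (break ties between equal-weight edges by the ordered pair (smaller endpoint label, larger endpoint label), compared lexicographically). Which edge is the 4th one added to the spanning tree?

Kruskal: consider edges lightest-first.
1 5 (1): add. Components now {1,5} {2} {3} {4} {6}
4 6 (3): add. Components now {1,5} {2} {3} {4,6}
1 2 (4): add. Components now {1,2,5} {3} {4,6}
1 6 (7): add. Components now {1,2,4,5,6} {3}
2 5 (8): skip — 2 and 5 already connected.
5 6 (10): skip — 5 and 6 already connected.
3 6 (11): add. Components now {1,2,3,4,5,6}
The 4th edge added is 1 6.

1-6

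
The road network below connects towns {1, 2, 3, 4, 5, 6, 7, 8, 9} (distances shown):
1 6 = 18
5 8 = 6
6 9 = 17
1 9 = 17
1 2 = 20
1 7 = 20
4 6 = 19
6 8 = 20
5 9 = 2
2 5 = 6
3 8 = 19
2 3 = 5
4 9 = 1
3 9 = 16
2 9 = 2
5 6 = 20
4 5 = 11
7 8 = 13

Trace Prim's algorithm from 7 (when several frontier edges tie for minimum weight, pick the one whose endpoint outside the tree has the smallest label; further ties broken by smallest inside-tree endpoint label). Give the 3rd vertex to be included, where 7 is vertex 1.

Grow the tree from 7 using Prim:
Step 1: cheapest edge leaving the tree is 7 8 (13); add 8.
Step 2: cheapest edge leaving the tree is 5 8 (6); add 5.
Step 3: cheapest edge leaving the tree is 5 9 (2); add 9.
Step 4: cheapest edge leaving the tree is 4 9 (1); add 4.
Step 5: cheapest edge leaving the tree is 2 9 (2); add 2.
Step 6: cheapest edge leaving the tree is 2 3 (5); add 3.
Step 7: cheapest edge leaving the tree is 1 9 (17); add 1.
Step 8: cheapest edge leaving the tree is 6 9 (17); add 6.
Vertex order: 7, 8, 5, 9, 4, 2, 3, 1, 6. The 3rd vertex is 5.

5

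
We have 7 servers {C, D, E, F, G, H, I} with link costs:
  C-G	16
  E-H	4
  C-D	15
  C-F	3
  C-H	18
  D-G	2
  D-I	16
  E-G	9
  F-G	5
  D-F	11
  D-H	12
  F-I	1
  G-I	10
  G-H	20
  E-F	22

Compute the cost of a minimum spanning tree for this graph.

24

Grow the tree from F using Prim:
Step 1: cheapest edge leaving the tree is F-I (1); add I.
Step 2: cheapest edge leaving the tree is C-F (3); add C.
Step 3: cheapest edge leaving the tree is F-G (5); add G.
Step 4: cheapest edge leaving the tree is D-G (2); add D.
Step 5: cheapest edge leaving the tree is E-G (9); add E.
Step 6: cheapest edge leaving the tree is E-H (4); add H.
MST edges: F-I, C-F, F-G, D-G, E-G, E-H; total weight 1+3+5+2+9+4 = 24.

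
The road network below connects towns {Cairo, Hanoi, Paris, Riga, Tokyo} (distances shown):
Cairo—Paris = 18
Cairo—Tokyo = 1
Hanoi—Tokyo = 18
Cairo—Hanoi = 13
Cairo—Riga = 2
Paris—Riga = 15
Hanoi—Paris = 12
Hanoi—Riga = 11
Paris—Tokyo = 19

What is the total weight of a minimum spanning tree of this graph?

26

Sort edges by weight, then run Kruskal:
Cairo—Tokyo (1): add. Components now {Cairo,Tokyo} {Riga} {Hanoi} {Paris}
Cairo—Riga (2): add. Components now {Cairo,Riga,Tokyo} {Hanoi} {Paris}
Hanoi—Riga (11): add. Components now {Cairo,Hanoi,Riga,Tokyo} {Paris}
Hanoi—Paris (12): add. Components now {Cairo,Hanoi,Paris,Riga,Tokyo}
MST edges: Cairo—Tokyo, Cairo—Riga, Hanoi—Riga, Hanoi—Paris; total weight 1+2+11+12 = 26.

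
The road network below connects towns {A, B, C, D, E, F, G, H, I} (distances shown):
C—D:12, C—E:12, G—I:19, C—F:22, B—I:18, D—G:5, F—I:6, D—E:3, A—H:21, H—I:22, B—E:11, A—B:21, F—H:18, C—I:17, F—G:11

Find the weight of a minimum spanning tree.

Kruskal's algorithm — process edges by increasing weight (ties by edge label):
D—E (3): add — endpoints in different components.
D—G (5): add — endpoints in different components.
F—I (6): add — endpoints in different components.
B—E (11): add — endpoints in different components.
F—G (11): add — endpoints in different components.
C—D (12): add — endpoints in different components.
C—E (12): skip — C and E already connected.
C—I (17): skip — C and I already connected.
B—I (18): skip — B and I already connected.
F—H (18): add — endpoints in different components.
G—I (19): skip — G and I already connected.
A—B (21): add — endpoints in different components.
MST edges: D—E, D—G, F—I, B—E, F—G, C—D, F—H, A—B; total weight 3+5+6+11+11+12+18+21 = 87.

87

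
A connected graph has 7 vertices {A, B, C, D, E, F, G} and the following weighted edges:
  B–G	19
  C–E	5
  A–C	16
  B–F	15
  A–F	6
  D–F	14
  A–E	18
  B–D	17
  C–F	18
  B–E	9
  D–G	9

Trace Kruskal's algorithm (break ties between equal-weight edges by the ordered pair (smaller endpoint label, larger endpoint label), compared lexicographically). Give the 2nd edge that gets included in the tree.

Kruskal: consider edges lightest-first.
C–E (5): add — endpoints in different components.
A–F (6): add — endpoints in different components.
B–E (9): add — endpoints in different components.
D–G (9): add — endpoints in different components.
D–F (14): add — endpoints in different components.
B–F (15): add — endpoints in different components.
The 2nd edge added is A–F.

A-F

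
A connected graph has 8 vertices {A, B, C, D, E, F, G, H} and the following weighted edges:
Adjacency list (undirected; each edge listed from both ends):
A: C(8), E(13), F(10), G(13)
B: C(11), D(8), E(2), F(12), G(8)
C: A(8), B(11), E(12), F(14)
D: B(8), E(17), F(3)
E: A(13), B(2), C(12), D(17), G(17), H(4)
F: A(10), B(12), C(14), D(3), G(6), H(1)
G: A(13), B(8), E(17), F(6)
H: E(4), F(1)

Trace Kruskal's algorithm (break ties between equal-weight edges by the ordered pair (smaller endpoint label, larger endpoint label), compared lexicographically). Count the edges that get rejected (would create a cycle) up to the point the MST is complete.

2

Kruskal's algorithm — process edges by increasing weight (ties by edge label):
F H (1): add — endpoints in different components.
B E (2): add — endpoints in different components.
D F (3): add — endpoints in different components.
E H (4): add — endpoints in different components.
F G (6): add — endpoints in different components.
A C (8): add — endpoints in different components.
B D (8): skip — B and D already connected.
B G (8): skip — B and G already connected.
A F (10): add — endpoints in different components.
Edges rejected before the tree was complete: 2.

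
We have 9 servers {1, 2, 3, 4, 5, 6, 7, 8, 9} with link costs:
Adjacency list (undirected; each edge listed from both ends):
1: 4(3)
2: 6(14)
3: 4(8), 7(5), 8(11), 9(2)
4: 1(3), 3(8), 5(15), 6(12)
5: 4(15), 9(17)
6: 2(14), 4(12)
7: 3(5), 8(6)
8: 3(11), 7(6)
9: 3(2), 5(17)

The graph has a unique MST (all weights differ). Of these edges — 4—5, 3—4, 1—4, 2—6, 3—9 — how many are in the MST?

Sort edges by weight, then run Kruskal:
3—9 (2): add — endpoints in different components.
1—4 (3): add — endpoints in different components.
3—7 (5): add — endpoints in different components.
7—8 (6): add — endpoints in different components.
3—4 (8): add — endpoints in different components.
3—8 (11): skip — 3 and 8 already connected.
4—6 (12): add — endpoints in different components.
2—6 (14): add — endpoints in different components.
4—5 (15): add — endpoints in different components.
MST edge set: {3—9, 1—4, 3—7, 7—8, 3—4, 4—6, 2—6, 4—5}.
Of the listed edges, {4—5, 3—4, 1—4, 2—6, 3—9} are in the MST → 5.

5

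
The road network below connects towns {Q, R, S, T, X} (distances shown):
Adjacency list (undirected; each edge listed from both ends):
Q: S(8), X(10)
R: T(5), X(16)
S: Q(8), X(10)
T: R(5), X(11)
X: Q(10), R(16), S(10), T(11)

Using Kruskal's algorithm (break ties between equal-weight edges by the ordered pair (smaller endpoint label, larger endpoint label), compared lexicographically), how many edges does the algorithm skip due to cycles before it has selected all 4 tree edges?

1

Kruskal: consider edges lightest-first.
R–T (5): add — endpoints in different components.
Q–S (8): add — endpoints in different components.
Q–X (10): add — endpoints in different components.
S–X (10): skip — S and X already connected.
T–X (11): add — endpoints in different components.
Edges rejected before the tree was complete: 1.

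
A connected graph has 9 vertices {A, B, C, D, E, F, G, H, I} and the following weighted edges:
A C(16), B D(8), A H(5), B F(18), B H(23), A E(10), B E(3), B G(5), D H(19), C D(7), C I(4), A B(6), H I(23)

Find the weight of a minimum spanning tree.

Prim, starting at C.
Step 1: cheapest edge leaving the tree is C I (4); add I.
Step 2: cheapest edge leaving the tree is C D (7); add D.
Step 3: cheapest edge leaving the tree is B D (8); add B.
Step 4: cheapest edge leaving the tree is B E (3); add E.
Step 5: cheapest edge leaving the tree is B G (5); add G.
Step 6: cheapest edge leaving the tree is A B (6); add A.
Step 7: cheapest edge leaving the tree is A H (5); add H.
Step 8: cheapest edge leaving the tree is B F (18); add F.
MST edges: C I, C D, B D, B E, B G, A B, A H, B F; total weight 4+7+8+3+5+6+5+18 = 56.

56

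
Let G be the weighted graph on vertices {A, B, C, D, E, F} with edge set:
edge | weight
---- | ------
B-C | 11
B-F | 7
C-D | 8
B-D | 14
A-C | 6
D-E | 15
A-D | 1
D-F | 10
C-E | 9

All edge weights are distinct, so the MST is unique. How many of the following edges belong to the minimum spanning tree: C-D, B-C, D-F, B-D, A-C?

Kruskal: consider edges lightest-first.
A-D (1): add — endpoints in different components.
A-C (6): add — endpoints in different components.
B-F (7): add — endpoints in different components.
C-D (8): skip — C and D already connected.
C-E (9): add — endpoints in different components.
D-F (10): add — endpoints in different components.
MST edge set: {A-D, A-C, B-F, C-E, D-F}.
Of the listed edges, {D-F, A-C} are in the MST → 2.

2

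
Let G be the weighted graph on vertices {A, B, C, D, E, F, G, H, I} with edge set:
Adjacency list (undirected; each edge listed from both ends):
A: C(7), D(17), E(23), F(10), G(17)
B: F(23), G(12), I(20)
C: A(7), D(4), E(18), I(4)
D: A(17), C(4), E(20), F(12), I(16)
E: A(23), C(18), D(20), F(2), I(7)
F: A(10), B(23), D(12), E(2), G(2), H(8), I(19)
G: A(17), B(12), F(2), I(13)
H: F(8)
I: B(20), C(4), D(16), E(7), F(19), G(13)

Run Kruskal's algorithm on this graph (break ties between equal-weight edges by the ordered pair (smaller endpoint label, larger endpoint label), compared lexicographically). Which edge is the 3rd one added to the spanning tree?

Kruskal's algorithm — process edges by increasing weight (ties by edge label):
E—F (2): add — endpoints in different components.
F—G (2): add — endpoints in different components.
C—D (4): add — endpoints in different components.
C—I (4): add — endpoints in different components.
A—C (7): add — endpoints in different components.
E—I (7): add — endpoints in different components.
F—H (8): add — endpoints in different components.
A—F (10): skip — A and F already connected.
B—G (12): add — endpoints in different components.
The 3rd edge added is C—D.

C-D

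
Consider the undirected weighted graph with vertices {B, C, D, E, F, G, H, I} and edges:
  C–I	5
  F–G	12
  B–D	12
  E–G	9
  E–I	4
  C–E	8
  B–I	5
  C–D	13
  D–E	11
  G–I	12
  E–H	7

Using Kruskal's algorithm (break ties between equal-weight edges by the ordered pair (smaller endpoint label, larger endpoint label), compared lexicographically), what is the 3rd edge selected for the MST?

C-I

Sort edges by weight, then run Kruskal:
E–I (4): add — endpoints in different components.
B–I (5): add — endpoints in different components.
C–I (5): add — endpoints in different components.
E–H (7): add — endpoints in different components.
C–E (8): skip — C and E already connected.
E–G (9): add — endpoints in different components.
D–E (11): add — endpoints in different components.
B–D (12): skip — B and D already connected.
F–G (12): add — endpoints in different components.
The 3rd edge added is C–I.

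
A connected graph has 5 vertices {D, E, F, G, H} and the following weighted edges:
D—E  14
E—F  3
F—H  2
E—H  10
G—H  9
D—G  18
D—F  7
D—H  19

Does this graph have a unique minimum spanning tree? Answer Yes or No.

Yes

Kruskal: consider edges lightest-first.
F—H (2): add — endpoints in different components.
E—F (3): add — endpoints in different components.
D—F (7): add — endpoints in different components.
G—H (9): add — endpoints in different components.
Every non-tree edge has weight strictly greater than the heaviest edge on the tree path between its endpoints, so the MST is unique.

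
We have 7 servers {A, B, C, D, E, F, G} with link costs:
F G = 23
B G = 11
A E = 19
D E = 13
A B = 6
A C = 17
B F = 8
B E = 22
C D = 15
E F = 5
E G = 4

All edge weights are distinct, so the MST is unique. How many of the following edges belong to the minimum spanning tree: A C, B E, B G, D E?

1

Kruskal: consider edges lightest-first.
E G (4): add — endpoints in different components.
E F (5): add — endpoints in different components.
A B (6): add — endpoints in different components.
B F (8): add — endpoints in different components.
B G (11): skip — B and G already connected.
D E (13): add — endpoints in different components.
C D (15): add — endpoints in different components.
MST edge set: {E G, E F, A B, B F, D E, C D}.
Of the listed edges, {D E} are in the MST → 1.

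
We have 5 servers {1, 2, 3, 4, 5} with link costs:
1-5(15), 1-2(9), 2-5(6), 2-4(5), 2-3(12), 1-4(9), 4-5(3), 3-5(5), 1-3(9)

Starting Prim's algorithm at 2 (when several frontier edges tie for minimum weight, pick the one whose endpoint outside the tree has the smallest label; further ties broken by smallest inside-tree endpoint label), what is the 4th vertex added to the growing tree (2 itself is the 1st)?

3

Grow the tree from 2 using Prim:
Step 1: frontier [2-4 5, 2-5 6, 1-2 9, 2-3 12] → take 2-4 (5); add 4.
Step 2: frontier [2-5 6, 1-2 9, 2-3 12, 4-5 3, 1-4 9] → take 4-5 (3); add 5.
Step 3: frontier [1-2 9, 2-3 12, 1-4 9, 3-5 5, 1-5 15] → take 3-5 (5); add 3.
Step 4: frontier [1-2 9, 1-3 9, 1-4 9, 1-5 15] → take 1-2 (9); add 1.
Vertex order: 2, 4, 5, 3, 1. The 4th vertex is 3.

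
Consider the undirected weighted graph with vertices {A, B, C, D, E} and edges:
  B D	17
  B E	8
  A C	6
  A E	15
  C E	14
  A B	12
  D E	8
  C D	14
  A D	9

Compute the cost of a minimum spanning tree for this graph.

31

Sort edges by weight, then run Kruskal:
A C (6): add — endpoints in different components.
B E (8): add — endpoints in different components.
D E (8): add — endpoints in different components.
A D (9): add — endpoints in different components.
MST edges: A C, B E, D E, A D; total weight 6+8+8+9 = 31.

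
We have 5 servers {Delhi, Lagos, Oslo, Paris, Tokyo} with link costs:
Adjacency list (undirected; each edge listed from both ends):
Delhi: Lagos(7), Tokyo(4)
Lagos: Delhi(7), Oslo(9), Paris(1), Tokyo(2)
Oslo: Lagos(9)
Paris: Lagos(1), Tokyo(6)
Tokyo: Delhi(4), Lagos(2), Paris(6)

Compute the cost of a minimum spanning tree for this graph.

16

Kruskal: consider edges lightest-first.
Lagos Paris (1): add — endpoints in different components.
Lagos Tokyo (2): add — endpoints in different components.
Delhi Tokyo (4): add — endpoints in different components.
Paris Tokyo (6): skip — Tokyo and Paris already connected.
Delhi Lagos (7): skip — Lagos and Delhi already connected.
Lagos Oslo (9): add — endpoints in different components.
MST edges: Lagos Paris, Lagos Tokyo, Delhi Tokyo, Lagos Oslo; total weight 1+2+4+9 = 16.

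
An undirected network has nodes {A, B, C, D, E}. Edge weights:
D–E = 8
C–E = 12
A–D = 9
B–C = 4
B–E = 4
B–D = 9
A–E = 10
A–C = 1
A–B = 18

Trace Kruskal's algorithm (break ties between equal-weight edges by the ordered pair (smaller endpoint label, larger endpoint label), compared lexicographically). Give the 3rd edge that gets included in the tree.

B-E

Sort edges by weight, then run Kruskal:
A–C (1): add — endpoints in different components.
B–C (4): add — endpoints in different components.
B–E (4): add — endpoints in different components.
D–E (8): add — endpoints in different components.
The 3rd edge added is B–E.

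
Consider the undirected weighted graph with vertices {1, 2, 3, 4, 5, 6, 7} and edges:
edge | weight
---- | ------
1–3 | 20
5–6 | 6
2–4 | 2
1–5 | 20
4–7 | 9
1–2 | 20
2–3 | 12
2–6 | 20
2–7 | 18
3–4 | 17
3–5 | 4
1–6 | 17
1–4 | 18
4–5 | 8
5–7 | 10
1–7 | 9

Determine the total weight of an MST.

38

Grow the tree from 2 using Prim:
Step 1: cheapest edge leaving the tree is 2–4 (2); add 4.
Step 2: cheapest edge leaving the tree is 4–5 (8); add 5.
Step 3: cheapest edge leaving the tree is 3–5 (4); add 3.
Step 4: cheapest edge leaving the tree is 5–6 (6); add 6.
Step 5: cheapest edge leaving the tree is 4–7 (9); add 7.
Step 6: cheapest edge leaving the tree is 1–7 (9); add 1.
MST edges: 2–4, 4–5, 3–5, 5–6, 4–7, 1–7; total weight 2+8+4+6+9+9 = 38.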